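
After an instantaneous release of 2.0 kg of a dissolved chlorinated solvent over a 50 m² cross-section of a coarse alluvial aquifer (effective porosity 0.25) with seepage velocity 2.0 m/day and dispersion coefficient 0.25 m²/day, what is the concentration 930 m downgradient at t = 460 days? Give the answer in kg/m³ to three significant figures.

0.00339 kg/m³

For an instantaneous plane source, C(x,t) = M/(n_e·A·√(4πDt)) · exp(−(x−vt)²/(4Dt)), with n_e·A the pore (flow) area.
Plume center vt = 2.0 × 460 = 920 m, so the well at 930 m is 10 m downgradient of the peak.
√(4πDt) = 38.01 m, giving peak height M/(n_e·A·√(4πDt)) = 2.0/(0.25 × 50 × 38.01) = 0.004209 kg/m³.
(x−vt)²/(4Dt) = (10)²/(4 × 0.25 × 460) = 0.2174; exp(−0.2174) = 0.8046.
C = 0.004209 × 0.8046 = 0.00339 kg/m³.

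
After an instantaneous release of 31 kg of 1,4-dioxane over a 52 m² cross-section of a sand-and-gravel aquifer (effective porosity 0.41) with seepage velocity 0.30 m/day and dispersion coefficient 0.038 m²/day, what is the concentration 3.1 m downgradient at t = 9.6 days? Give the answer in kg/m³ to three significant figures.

0.657 kg/m³

For an instantaneous plane source, C(x,t) = M/(n_e·A·√(4πDt)) · exp(−(x−vt)²/(4Dt)), with n_e·A the pore (flow) area.
Plume center vt = 0.30 × 9.6 = 2.88 m, so the well at 3.1 m is 0.22 m downgradient of the peak.
√(4πDt) = 2.141 m, giving peak height M/(n_e·A·√(4πDt)) = 31/(0.41 × 52 × 2.141) = 0.6791 kg/m³.
(x−vt)²/(4Dt) = (0.22)²/(4 × 0.038 × 9.6) = 0.03317; exp(−0.03317) = 0.9674.
C = 0.6791 × 0.9674 = 0.657 kg/m³.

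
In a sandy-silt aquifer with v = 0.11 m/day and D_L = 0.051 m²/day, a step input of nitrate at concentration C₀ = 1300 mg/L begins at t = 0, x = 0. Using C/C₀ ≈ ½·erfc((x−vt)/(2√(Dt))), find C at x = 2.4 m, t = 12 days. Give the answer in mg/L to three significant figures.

214 mg/L

For a continuous step input, C/C₀ ≈ ½·erfc((x−vt)/(2√(Dt))).
vt = 0.11 × 12 = 1.32 m and 2√(Dt) = 2√(0.051 × 12) = 1.565 m.
Argument (x−vt)/(2√(Dt)) = (2.4 − 1.32)/1.565 = 0.6901; ½·erfc(0.6901) = 0.1645.
C = 1300 × 0.1645 = 214 mg/L.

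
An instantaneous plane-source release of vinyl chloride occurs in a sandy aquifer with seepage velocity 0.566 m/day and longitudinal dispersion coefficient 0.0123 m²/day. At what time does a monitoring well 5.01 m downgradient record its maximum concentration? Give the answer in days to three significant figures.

8.81 days

For the 1D instantaneous-source solution, setting ∂C/∂t = 0 at fixed x gives v²t² + 2Dt − x² = 0, so t = (√(D² + v²x²) − D)/v².
√(D² + v²x²) = √(0.0123² + 0.566² × 5.01²) = 2.836; v² = 0.320356.
t = (2.836 − 0.0123)/0.320356 = 8.81 days (vs. the pure-advection estimate x/v = 8.85 d).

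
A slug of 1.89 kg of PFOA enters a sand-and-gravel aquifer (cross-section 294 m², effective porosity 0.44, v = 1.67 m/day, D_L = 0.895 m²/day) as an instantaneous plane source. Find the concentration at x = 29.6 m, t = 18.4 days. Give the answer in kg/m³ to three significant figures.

0.000996 kg/m³

For an instantaneous plane source, C(x,t) = M/(n_e·A·√(4πDt)) · exp(−(x−vt)²/(4Dt)), with n_e·A the pore (flow) area.
Plume center vt = 1.67 × 18.4 = 30.728 m, so the well at 29.6 m is 1.128 m upgradient of the peak.
√(4πDt) = 14.39 m, giving peak height M/(n_e·A·√(4πDt)) = 1.89/(0.44 × 294 × 14.39) = 0.001015 kg/m³.
(x−vt)²/(4Dt) = (-1.128)²/(4 × 0.895 × 18.4) = 0.01932; exp(−0.01932) = 0.9809.
C = 0.001015 × 0.9809 = 0.000996 kg/m³.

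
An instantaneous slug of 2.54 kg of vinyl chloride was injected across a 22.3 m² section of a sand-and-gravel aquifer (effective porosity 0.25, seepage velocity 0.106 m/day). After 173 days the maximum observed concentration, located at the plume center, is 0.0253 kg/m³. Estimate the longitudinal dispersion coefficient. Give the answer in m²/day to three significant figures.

At the plume center C_max = M/(n_e·A·√(4πDt)), so D = M²/(4πt·(n_e·A·C_max)²).
n_e·A·C_max = 0.25 × 22.3 × 0.0253 = 0.1410 kg/m.
D = 2.54²/(4π × 173 × 0.1410²) = 0.149 m²/day.

0.149 m²/day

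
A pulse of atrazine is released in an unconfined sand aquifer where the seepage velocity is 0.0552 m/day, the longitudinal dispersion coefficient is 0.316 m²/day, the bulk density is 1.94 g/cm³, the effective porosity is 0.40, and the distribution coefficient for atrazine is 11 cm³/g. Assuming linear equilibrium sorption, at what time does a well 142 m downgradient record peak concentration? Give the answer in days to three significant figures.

Retardation factor R = 1 + ρ_b·K_d/n = 1 + 1.94 × 11/0.40 = 54.35.
Sorption retards both mechanisms: v_R = v/R = 0.001016 m/day, D_R = D/R = 0.005814 m²/day.
Peak time from v_R²t² + 2D_R t − x² = 0: t = (√(D_R² + v_R²x²) − D_R)/v_R².
√(D_R² + v_R²x²) = √(0.005814² + 0.001016² × 142²) = 0.1444; v_R² = 1.032e-06.
t = (0.1444 − 0.005814)/1.032e-06 = 134000 days.

134000 days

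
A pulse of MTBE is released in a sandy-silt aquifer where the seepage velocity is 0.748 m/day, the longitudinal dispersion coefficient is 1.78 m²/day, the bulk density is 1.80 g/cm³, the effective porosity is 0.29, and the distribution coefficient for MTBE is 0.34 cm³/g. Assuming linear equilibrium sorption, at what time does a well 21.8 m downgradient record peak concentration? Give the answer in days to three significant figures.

Retardation factor R = 1 + ρ_b·K_d/n = 1 + 1.80 × 0.34/0.29 = 3.110.
Sorption retards both mechanisms: v_R = v/R = 0.2405 m/day, D_R = D/R = 0.5723 m²/day.
Peak time from v_R²t² + 2D_R t − x² = 0: t = (√(D_R² + v_R²x²) − D_R)/v_R².
√(D_R² + v_R²x²) = √(0.5723² + 0.2405² × 21.8²) = 5.274; v_R² = 0.05784.
t = (5.274 − 0.5723)/0.05784 = 81.3 days.

81.3 days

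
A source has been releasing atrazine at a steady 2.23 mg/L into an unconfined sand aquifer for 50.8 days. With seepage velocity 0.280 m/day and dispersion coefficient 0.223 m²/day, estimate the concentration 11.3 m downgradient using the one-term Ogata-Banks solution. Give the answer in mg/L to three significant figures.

1.63 mg/L

For a continuous step input, C/C₀ ≈ ½·erfc((x−vt)/(2√(Dt))).
vt = 0.280 × 50.8 = 14.224 m and 2√(Dt) = 2√(0.223 × 50.8) = 6.732 m.
Argument (x−vt)/(2√(Dt)) = (11.3 − 14.224)/6.732 = -0.4343; ½·erfc(-0.4343) = 0.7305.
C = 2.23 × 0.7305 = 1.63 mg/L.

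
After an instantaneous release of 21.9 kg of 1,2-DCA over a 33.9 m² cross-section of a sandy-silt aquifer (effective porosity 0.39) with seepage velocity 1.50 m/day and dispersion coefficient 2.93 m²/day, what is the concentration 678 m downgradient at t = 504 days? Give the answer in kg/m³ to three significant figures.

For an instantaneous plane source, C(x,t) = M/(n_e·A·√(4πDt)) · exp(−(x−vt)²/(4Dt)), with n_e·A the pore (flow) area.
Plume center vt = 1.50 × 504 = 756 m, so the well at 678 m is 78 m upgradient of the peak.
√(4πDt) = 136.2 m, giving peak height M/(n_e·A·√(4πDt)) = 21.9/(0.39 × 33.9 × 136.2) = 0.01216 kg/m³.
(x−vt)²/(4Dt) = (-78)²/(4 × 2.93 × 504) = 1.030; exp(−1.030) = 0.3570.
C = 0.01216 × 0.3570 = 0.00434 kg/m³.

0.00434 kg/m³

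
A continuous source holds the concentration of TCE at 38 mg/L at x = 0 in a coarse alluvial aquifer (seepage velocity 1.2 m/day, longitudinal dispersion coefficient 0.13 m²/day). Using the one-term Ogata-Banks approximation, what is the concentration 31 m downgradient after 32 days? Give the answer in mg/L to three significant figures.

For a continuous step input, C/C₀ ≈ ½·erfc((x−vt)/(2√(Dt))).
vt = 1.2 × 32 = 38.4 m and 2√(Dt) = 2√(0.13 × 32) = 4.079 m.
Argument (x−vt)/(2√(Dt)) = (31 − 38.4)/4.079 = -1.814; ½·erfc(-1.814) = 0.9948.
C = 38 × 0.9948 = 37.8 mg/L.

37.8 mg/L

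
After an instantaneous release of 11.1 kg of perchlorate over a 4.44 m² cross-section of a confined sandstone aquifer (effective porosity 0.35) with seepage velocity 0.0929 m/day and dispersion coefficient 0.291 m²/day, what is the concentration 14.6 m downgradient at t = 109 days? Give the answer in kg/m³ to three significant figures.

For an instantaneous plane source, C(x,t) = M/(n_e·A·√(4πDt)) · exp(−(x−vt)²/(4Dt)), with n_e·A the pore (flow) area.
Plume center vt = 0.0929 × 109 = 10.1261 m, so the well at 14.6 m is 4.4739 m downgradient of the peak.
√(4πDt) = 19.96 m, giving peak height M/(n_e·A·√(4πDt)) = 11.1/(0.35 × 4.44 × 19.96) = 0.3579 kg/m³.
(x−vt)²/(4Dt) = (4.4739)²/(4 × 0.291 × 109) = 0.1578; exp(−0.1578) = 0.8540.
C = 0.3579 × 0.8540 = 0.306 kg/m³.

0.306 kg/m³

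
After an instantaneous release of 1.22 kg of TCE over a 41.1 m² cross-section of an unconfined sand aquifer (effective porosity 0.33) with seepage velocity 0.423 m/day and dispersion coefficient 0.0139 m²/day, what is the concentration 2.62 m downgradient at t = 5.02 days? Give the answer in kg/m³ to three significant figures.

For an instantaneous plane source, C(x,t) = M/(n_e·A·√(4πDt)) · exp(−(x−vt)²/(4Dt)), with n_e·A the pore (flow) area.
Plume center vt = 0.423 × 5.02 = 2.12346 m, so the well at 2.62 m is 0.49654 m downgradient of the peak.
√(4πDt) = 0.9364 m, giving peak height M/(n_e·A·√(4πDt)) = 1.22/(0.33 × 41.1 × 0.9364) = 0.09606 kg/m³.
(x−vt)²/(4Dt) = (0.49654)²/(4 × 0.0139 × 5.02) = 0.8833; exp(−0.8833) = 0.4134.
C = 0.09606 × 0.4134 = 0.0397 kg/m³.

0.0397 kg/m³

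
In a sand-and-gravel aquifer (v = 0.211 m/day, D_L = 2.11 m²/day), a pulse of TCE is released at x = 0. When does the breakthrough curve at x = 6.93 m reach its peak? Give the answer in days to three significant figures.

10.3 days

For the 1D instantaneous-source solution, setting ∂C/∂t = 0 at fixed x gives v²t² + 2Dt − x² = 0, so t = (√(D² + v²x²) − D)/v².
√(D² + v²x²) = √(2.11² + 0.211² × 6.93²) = 2.567; v² = 0.044521.
t = (2.567 − 2.11)/0.044521 = 10.3 days (vs. the pure-advection estimate x/v = 32.8 d).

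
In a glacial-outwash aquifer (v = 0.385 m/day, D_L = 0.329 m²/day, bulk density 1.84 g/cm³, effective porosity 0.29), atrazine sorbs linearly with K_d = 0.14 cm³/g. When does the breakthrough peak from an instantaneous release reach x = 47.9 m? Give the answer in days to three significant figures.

Retardation factor R = 1 + ρ_b·K_d/n = 1 + 1.84 × 0.14/0.29 = 1.888.
Sorption retards both mechanisms: v_R = v/R = 0.2039 m/day, D_R = D/R = 0.1743 m²/day.
Peak time from v_R²t² + 2D_R t − x² = 0: t = (√(D_R² + v_R²x²) − D_R)/v_R².
√(D_R² + v_R²x²) = √(0.1743² + 0.2039² × 47.9²) = 9.768; v_R² = 0.04158.
t = (9.768 − 0.1743)/0.04158 = 231 days.

231 days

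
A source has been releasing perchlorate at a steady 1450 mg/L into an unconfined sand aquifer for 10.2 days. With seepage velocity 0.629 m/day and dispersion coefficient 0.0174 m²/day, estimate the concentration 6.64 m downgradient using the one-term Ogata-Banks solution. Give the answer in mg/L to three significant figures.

For a continuous step input, C/C₀ ≈ ½·erfc((x−vt)/(2√(Dt))).
vt = 0.629 × 10.2 = 6.4158 m and 2√(Dt) = 2√(0.0174 × 10.2) = 0.8426 m.
Argument (x−vt)/(2√(Dt)) = (6.64 − 6.4158)/0.8426 = 0.2661; ½·erfc(0.2661) = 0.3533.
C = 1450 × 0.3533 = 512 mg/L.

512 mg/L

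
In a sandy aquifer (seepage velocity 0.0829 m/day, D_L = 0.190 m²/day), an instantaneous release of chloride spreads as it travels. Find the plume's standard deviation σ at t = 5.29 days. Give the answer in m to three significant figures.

Dispersive spreading gives a Gaussian with σ² = 2Dt; advection only shifts the center.
σ = √(2 × 0.190 × 5.29) = 1.42 m.

1.42 m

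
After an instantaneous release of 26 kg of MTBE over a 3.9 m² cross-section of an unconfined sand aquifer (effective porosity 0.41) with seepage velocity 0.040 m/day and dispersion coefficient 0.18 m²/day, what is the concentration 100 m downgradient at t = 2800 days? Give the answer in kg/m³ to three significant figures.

For an instantaneous plane source, C(x,t) = M/(n_e·A·√(4πDt)) · exp(−(x−vt)²/(4Dt)), with n_e·A the pore (flow) area.
Plume center vt = 0.040 × 2800 = 112 m, so the well at 100 m is 12 m upgradient of the peak.
√(4πDt) = 79.58 m, giving peak height M/(n_e·A·√(4πDt)) = 26/(0.41 × 3.9 × 79.58) = 0.2043 kg/m³.
(x−vt)²/(4Dt) = (-12)²/(4 × 0.18 × 2800) = 0.07143; exp(−0.07143) = 0.9311.
C = 0.2043 × 0.9311 = 0.190 kg/m³.

0.190 kg/m³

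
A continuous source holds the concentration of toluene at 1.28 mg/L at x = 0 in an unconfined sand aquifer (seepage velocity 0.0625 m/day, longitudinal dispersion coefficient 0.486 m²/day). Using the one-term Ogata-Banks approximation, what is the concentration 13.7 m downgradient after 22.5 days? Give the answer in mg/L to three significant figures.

0.00548 mg/L

For a continuous step input, C/C₀ ≈ ½·erfc((x−vt)/(2√(Dt))).
vt = 0.0625 × 22.5 = 1.40625 m and 2√(Dt) = 2√(0.486 × 22.5) = 6.614 m.
Argument (x−vt)/(2√(Dt)) = (13.7 − 1.40625)/6.614 = 1.859; ½·erfc(1.859) = 0.004282.
C = 1.28 × 0.004282 = 0.00548 mg/L.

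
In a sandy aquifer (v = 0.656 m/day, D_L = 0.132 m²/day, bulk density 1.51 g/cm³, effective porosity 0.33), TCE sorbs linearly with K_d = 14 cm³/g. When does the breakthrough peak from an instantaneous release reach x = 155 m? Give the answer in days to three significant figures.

Retardation factor R = 1 + ρ_b·K_d/n = 1 + 1.51 × 14/0.33 = 65.06.
Sorption retards both mechanisms: v_R = v/R = 0.01008 m/day, D_R = D/R = 0.002029 m²/day.
Peak time from v_R²t² + 2D_R t − x² = 0: t = (√(D_R² + v_R²x²) − D_R)/v_R².
√(D_R² + v_R²x²) = √(0.002029² + 0.01008² × 155²) = 1.562; v_R² = 0.0001016.
t = (1.562 − 0.002029)/0.0001016 = 15400 days.

15400 days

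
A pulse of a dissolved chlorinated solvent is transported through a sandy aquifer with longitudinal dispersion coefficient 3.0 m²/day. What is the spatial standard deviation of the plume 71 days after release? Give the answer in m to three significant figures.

20.6 m

Dispersive spreading gives a Gaussian with σ² = 2Dt; advection only shifts the center.
σ = √(2 × 3.0 × 71) = 20.6 m.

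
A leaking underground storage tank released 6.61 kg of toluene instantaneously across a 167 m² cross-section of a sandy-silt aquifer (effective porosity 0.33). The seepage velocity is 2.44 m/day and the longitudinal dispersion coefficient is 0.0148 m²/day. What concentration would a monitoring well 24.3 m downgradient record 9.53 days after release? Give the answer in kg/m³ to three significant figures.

For an instantaneous plane source, C(x,t) = M/(n_e·A·√(4πDt)) · exp(−(x−vt)²/(4Dt)), with n_e·A the pore (flow) area.
Plume center vt = 2.44 × 9.53 = 23.2532 m, so the well at 24.3 m is 1.0468 m downgradient of the peak.
√(4πDt) = 1.331 m, giving peak height M/(n_e·A·√(4πDt)) = 6.61/(0.33 × 167 × 1.331) = 0.09011 kg/m³.
(x−vt)²/(4Dt) = (1.0468)²/(4 × 0.0148 × 9.53) = 1.942; exp(−1.942) = 0.1434.
C = 0.09011 × 0.1434 = 0.0129 kg/m³.

0.0129 kg/m³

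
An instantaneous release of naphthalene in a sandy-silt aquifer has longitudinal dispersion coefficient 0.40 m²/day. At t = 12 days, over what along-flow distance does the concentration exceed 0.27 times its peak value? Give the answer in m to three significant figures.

The plume is Gaussian with σ = √(2Dt) = √(2 × 0.40 × 12) = 3.098 m.
C/C_peak = exp(−Δx²/(2σ²)) = 0.27 ⇒ Δx = σ·√(−2 ln 0.27) = 3.098 × 1.618 = 5.013 m.
Width = 2Δx = 10.0 m.

10.0 m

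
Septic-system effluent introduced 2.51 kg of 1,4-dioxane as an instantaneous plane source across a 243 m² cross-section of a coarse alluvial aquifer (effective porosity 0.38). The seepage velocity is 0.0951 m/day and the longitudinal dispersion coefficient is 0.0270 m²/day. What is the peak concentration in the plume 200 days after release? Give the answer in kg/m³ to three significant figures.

0.00330 kg/m³

The peak of an instantaneous 1D plume sits at x = vt; there the Gaussian factor is 1 and C_max = M/(n_e·A·√(4πDt)), where n_e·A is the pore area the mass is dissolved in.
√(4πDt) = √(4π × 0.0270 × 200) = 8.238 m, so C_max = 2.51/(0.38 × 243 × 8.238) = 0.00330 kg/m³.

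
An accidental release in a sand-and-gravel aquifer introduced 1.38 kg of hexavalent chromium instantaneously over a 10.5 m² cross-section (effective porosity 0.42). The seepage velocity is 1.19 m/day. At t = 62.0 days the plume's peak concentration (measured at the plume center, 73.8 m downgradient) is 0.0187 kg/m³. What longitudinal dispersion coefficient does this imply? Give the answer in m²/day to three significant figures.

0.359 m²/day

At the plume center C_max = M/(n_e·A·√(4πDt)), so D = M²/(4πt·(n_e·A·C_max)²).
n_e·A·C_max = 0.42 × 10.5 × 0.0187 = 0.08247 kg/m.
D = 1.38²/(4π × 62.0 × 0.08247²) = 0.359 m²/day.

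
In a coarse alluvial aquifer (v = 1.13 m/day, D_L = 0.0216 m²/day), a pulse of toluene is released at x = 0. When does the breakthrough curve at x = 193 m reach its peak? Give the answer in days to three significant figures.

For the 1D instantaneous-source solution, setting ∂C/∂t = 0 at fixed x gives v²t² + 2Dt − x² = 0, so t = (√(D² + v²x²) − D)/v².
√(D² + v²x²) = √(0.0216² + 1.13² × 193²) = 218.1; v² = 1.2769.
t = (218.1 − 0.0216)/1.2769 = 171 days (vs. the pure-advection estimate x/v = 171 d).

171 days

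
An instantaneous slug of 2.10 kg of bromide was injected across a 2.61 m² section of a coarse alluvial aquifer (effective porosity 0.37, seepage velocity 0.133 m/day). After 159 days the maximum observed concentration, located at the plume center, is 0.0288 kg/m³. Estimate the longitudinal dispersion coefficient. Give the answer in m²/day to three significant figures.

2.85 m²/day

At the plume center C_max = M/(n_e·A·√(4πDt)), so D = M²/(4πt·(n_e·A·C_max)²).
n_e·A·C_max = 0.37 × 2.61 × 0.0288 = 0.02781 kg/m.
D = 2.10²/(4π × 159 × 0.02781²) = 2.85 m²/day.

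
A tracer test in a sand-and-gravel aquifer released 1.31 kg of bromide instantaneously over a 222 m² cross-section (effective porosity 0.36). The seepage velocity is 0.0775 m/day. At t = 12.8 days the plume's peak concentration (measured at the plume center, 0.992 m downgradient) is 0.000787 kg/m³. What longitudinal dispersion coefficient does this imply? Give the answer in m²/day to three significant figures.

2.70 m²/day

At the plume center C_max = M/(n_e·A·√(4πDt)), so D = M²/(4πt·(n_e·A·C_max)²).
n_e·A·C_max = 0.36 × 222 × 0.000787 = 0.06290 kg/m.
D = 1.31²/(4π × 12.8 × 0.06290²) = 2.70 m²/day.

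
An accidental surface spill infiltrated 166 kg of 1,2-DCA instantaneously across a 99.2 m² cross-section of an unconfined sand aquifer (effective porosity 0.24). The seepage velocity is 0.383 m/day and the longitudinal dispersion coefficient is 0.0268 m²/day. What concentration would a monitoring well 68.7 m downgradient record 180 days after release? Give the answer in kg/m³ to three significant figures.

For an instantaneous plane source, C(x,t) = M/(n_e·A·√(4πDt)) · exp(−(x−vt)²/(4Dt)), with n_e·A the pore (flow) area.
Plume center vt = 0.383 × 180 = 68.94 m, so the well at 68.7 m is 0.24 m upgradient of the peak.
√(4πDt) = 7.786 m, giving peak height M/(n_e·A·√(4πDt)) = 166/(0.24 × 99.2 × 7.786) = 0.8955 kg/m³.
(x−vt)²/(4Dt) = (-0.24)²/(4 × 0.0268 × 180) = 0.002985; exp(−0.002985) = 0.9970.
C = 0.8955 × 0.9970 = 0.893 kg/m³.

0.893 kg/m³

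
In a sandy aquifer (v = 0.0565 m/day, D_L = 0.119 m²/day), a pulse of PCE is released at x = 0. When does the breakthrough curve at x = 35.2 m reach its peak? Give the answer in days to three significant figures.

587 days

For the 1D instantaneous-source solution, setting ∂C/∂t = 0 at fixed x gives v²t² + 2Dt − x² = 0, so t = (√(D² + v²x²) − D)/v².
√(D² + v²x²) = √(0.119² + 0.0565² × 35.2²) = 1.992; v² = 0.00319225.
t = (1.992 − 0.119)/0.00319225 = 587 days (vs. the pure-advection estimate x/v = 623 d).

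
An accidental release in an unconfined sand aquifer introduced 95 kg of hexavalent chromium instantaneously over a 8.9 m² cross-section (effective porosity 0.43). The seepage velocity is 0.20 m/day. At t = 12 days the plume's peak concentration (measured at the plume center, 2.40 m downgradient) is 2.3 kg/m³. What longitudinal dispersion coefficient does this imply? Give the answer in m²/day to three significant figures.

0.772 m²/day

At the plume center C_max = M/(n_e·A·√(4πDt)), so D = M²/(4πt·(n_e·A·C_max)²).
n_e·A·C_max = 0.43 × 8.9 × 2.3 = 8.802 kg/m.
D = 95²/(4π × 12 × 8.802²) = 0.772 m²/day.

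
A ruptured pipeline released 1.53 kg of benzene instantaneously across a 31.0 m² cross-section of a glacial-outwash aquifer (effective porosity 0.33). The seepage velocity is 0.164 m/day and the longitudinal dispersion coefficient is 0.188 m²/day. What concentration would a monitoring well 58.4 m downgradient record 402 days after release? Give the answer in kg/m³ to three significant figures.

0.00402 kg/m³

For an instantaneous plane source, C(x,t) = M/(n_e·A·√(4πDt)) · exp(−(x−vt)²/(4Dt)), with n_e·A the pore (flow) area.
Plume center vt = 0.164 × 402 = 65.928 m, so the well at 58.4 m is 7.528 m upgradient of the peak.
√(4πDt) = 30.82 m, giving peak height M/(n_e·A·√(4πDt)) = 1.53/(0.33 × 31.0 × 30.82) = 0.004853 kg/m³.
(x−vt)²/(4Dt) = (-7.528)²/(4 × 0.188 × 402) = 0.1875; exp(−0.1875) = 0.8290.
C = 0.004853 × 0.8290 = 0.00402 kg/m³.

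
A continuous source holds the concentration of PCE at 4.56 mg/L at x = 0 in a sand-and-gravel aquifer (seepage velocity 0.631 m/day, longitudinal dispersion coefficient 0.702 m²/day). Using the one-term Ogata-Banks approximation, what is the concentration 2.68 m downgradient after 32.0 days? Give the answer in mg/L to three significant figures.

4.54 mg/L

For a continuous step input, C/C₀ ≈ ½·erfc((x−vt)/(2√(Dt))).
vt = 0.631 × 32.0 = 20.192 m and 2√(Dt) = 2√(0.702 × 32.0) = 9.479 m.
Argument (x−vt)/(2√(Dt)) = (2.68 − 20.192)/9.479 = -1.847; ½·erfc(-1.847) = 0.9955.
C = 4.56 × 0.9955 = 4.54 mg/L.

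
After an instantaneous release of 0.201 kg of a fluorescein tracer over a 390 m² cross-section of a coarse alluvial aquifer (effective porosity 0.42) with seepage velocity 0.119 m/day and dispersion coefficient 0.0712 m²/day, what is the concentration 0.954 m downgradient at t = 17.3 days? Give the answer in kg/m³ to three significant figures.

For an instantaneous plane source, C(x,t) = M/(n_e·A·√(4πDt)) · exp(−(x−vt)²/(4Dt)), with n_e·A the pore (flow) area.
Plume center vt = 0.119 × 17.3 = 2.0587 m, so the well at 0.954 m is 1.1047 m upgradient of the peak.
√(4πDt) = 3.934 m, giving peak height M/(n_e·A·√(4πDt)) = 0.201/(0.42 × 390 × 3.934) = 0.0003119 kg/m³.
(x−vt)²/(4Dt) = (-1.1047)²/(4 × 0.0712 × 17.3) = 0.2477; exp(−0.2477) = 0.7806.
C = 0.0003119 × 0.7806 = 0.000243 kg/m³.

0.000243 kg/m³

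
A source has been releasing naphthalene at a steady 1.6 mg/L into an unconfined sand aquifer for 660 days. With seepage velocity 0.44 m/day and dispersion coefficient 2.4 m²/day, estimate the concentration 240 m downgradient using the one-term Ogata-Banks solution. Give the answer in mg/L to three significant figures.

1.30 mg/L

For a continuous step input, C/C₀ ≈ ½·erfc((x−vt)/(2√(Dt))).
vt = 0.44 × 660 = 290.4 m and 2√(Dt) = 2√(2.4 × 660) = 79.60 m.
Argument (x−vt)/(2√(Dt)) = (240 − 290.4)/79.60 = -0.6332; ½·erfc(-0.6332) = 0.8147.
C = 1.6 × 0.8147 = 1.30 mg/L.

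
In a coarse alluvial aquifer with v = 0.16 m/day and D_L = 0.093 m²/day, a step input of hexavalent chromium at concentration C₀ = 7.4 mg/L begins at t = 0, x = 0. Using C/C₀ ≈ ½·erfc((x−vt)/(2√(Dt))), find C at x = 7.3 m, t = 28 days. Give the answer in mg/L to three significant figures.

For a continuous step input, C/C₀ ≈ ½·erfc((x−vt)/(2√(Dt))).
vt = 0.16 × 28 = 4.48 m and 2√(Dt) = 2√(0.093 × 28) = 3.227 m.
Argument (x−vt)/(2√(Dt)) = (7.3 − 4.48)/3.227 = 0.8739; ½·erfc(0.8739) = 0.1083.
C = 7.4 × 0.1083 = 0.801 mg/L.

0.801 mg/L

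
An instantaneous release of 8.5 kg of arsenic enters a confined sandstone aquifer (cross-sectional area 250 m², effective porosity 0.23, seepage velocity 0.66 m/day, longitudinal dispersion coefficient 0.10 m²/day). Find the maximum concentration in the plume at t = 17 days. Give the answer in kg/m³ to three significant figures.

0.0320 kg/m³

The peak of an instantaneous 1D plume sits at x = vt; there the Gaussian factor is 1 and C_max = M/(n_e·A·√(4πDt)), where n_e·A is the pore area the mass is dissolved in.
√(4πDt) = √(4π × 0.10 × 17) = 4.622 m, so C_max = 8.5/(0.23 × 250 × 4.622) = 0.0320 kg/m³.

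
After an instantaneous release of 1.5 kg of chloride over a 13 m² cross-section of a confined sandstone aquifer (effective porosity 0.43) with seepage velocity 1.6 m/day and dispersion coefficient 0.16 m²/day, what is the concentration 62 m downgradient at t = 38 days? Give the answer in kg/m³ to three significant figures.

0.0289 kg/m³

For an instantaneous plane source, C(x,t) = M/(n_e·A·√(4πDt)) · exp(−(x−vt)²/(4Dt)), with n_e·A the pore (flow) area.
Plume center vt = 1.6 × 38 = 60.8 m, so the well at 62 m is 1.2 m downgradient of the peak.
√(4πDt) = 8.741 m, giving peak height M/(n_e·A·√(4πDt)) = 1.5/(0.43 × 13 × 8.741) = 0.03070 kg/m³.
(x−vt)²/(4Dt) = (1.2)²/(4 × 0.16 × 38) = 0.05921; exp(−0.05921) = 0.9425.
C = 0.03070 × 0.9425 = 0.0289 kg/m³.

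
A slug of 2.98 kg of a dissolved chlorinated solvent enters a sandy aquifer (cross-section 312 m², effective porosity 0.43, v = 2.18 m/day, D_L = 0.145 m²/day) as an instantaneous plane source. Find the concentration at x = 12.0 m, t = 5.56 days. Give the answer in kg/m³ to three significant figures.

For an instantaneous plane source, C(x,t) = M/(n_e·A·√(4πDt)) · exp(−(x−vt)²/(4Dt)), with n_e·A the pore (flow) area.
Plume center vt = 2.18 × 5.56 = 12.1208 m, so the well at 12.0 m is 0.1208 m upgradient of the peak.
√(4πDt) = 3.183 m, giving peak height M/(n_e·A·√(4πDt)) = 2.98/(0.43 × 312 × 3.183) = 0.006978 kg/m³.
(x−vt)²/(4Dt) = (-0.1208)²/(4 × 0.145 × 5.56) = 0.004525; exp(−0.004525) = 0.9955.
C = 0.006978 × 0.9955 = 0.00695 kg/m³.

0.00695 kg/m³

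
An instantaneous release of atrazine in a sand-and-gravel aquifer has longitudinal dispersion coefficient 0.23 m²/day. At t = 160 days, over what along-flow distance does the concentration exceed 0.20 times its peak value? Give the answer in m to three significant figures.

The plume is Gaussian with σ = √(2Dt) = √(2 × 0.23 × 160) = 8.579 m.
C/C_peak = exp(−Δx²/(2σ²)) = 0.20 ⇒ Δx = σ·√(−2 ln 0.20) = 8.579 × 1.794 = 15.39 m.
Width = 2Δx = 30.8 m.

30.8 m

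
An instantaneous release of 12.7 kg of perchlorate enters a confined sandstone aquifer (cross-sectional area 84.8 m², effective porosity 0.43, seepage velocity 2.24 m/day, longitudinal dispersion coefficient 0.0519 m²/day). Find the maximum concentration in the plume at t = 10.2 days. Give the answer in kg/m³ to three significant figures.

0.135 kg/m³

The peak of an instantaneous 1D plume sits at x = vt; there the Gaussian factor is 1 and C_max = M/(n_e·A·√(4πDt)), where n_e·A is the pore area the mass is dissolved in.
√(4πDt) = √(4π × 0.0519 × 10.2) = 2.579 m, so C_max = 12.7/(0.43 × 84.8 × 2.579) = 0.135 kg/m³.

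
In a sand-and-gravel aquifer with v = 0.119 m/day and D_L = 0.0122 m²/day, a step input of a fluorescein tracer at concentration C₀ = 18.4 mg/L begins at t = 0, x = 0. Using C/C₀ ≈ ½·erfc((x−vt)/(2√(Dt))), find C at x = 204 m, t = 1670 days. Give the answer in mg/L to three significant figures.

3.76 mg/L

For a continuous step input, C/C₀ ≈ ½·erfc((x−vt)/(2√(Dt))).
vt = 0.119 × 1670 = 198.73 m and 2√(Dt) = 2√(0.0122 × 1670) = 9.028 m.
Argument (x−vt)/(2√(Dt)) = (204 − 198.73)/9.028 = 0.5837; ½·erfc(0.5837) = 0.2046.
C = 18.4 × 0.2046 = 3.76 mg/L.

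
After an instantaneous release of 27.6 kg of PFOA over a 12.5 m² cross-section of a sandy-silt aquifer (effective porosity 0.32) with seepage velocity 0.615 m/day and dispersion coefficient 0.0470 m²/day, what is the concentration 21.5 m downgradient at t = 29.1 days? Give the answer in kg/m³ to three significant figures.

For an instantaneous plane source, C(x,t) = M/(n_e·A·√(4πDt)) · exp(−(x−vt)²/(4Dt)), with n_e·A the pore (flow) area.
Plume center vt = 0.615 × 29.1 = 17.8965 m, so the well at 21.5 m is 3.6035 m downgradient of the peak.
√(4πDt) = 4.146 m, giving peak height M/(n_e·A·√(4πDt)) = 27.6/(0.32 × 12.5 × 4.146) = 1.664 kg/m³.
(x−vt)²/(4Dt) = (3.6035)²/(4 × 0.0470 × 29.1) = 2.374; exp(−2.374) = 0.09311.
C = 1.664 × 0.09311 = 0.155 kg/m³.

0.155 kg/m³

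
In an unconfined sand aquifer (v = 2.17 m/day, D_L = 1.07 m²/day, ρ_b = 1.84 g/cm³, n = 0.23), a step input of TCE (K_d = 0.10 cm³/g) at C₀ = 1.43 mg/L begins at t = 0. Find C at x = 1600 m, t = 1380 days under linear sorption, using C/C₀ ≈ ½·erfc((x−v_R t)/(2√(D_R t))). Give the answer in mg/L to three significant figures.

Retardation factor R = 1 + ρ_b·K_d/n = 1 + 1.84 × 0.10/0.23 = 1.800.
Sorption retards both mechanisms: v_R = v/R = 1.206 m/day, D_R = D/R = 0.5944 m²/day.
v_R·t = 1.206 × 1380 = 1664.28 m; 2√(D_R t) = 57.28 m; argument = (1600 − 1664.28)/57.28 = -1.122.
C = C₀ × ½·erfc(-1.122) = 1.43 × 0.9437 = 1.35 mg/L.

1.35 mg/L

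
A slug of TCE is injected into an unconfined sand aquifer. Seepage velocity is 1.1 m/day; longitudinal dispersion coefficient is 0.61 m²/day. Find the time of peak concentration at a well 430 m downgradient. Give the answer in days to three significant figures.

390 days

For the 1D instantaneous-source solution, setting ∂C/∂t = 0 at fixed x gives v²t² + 2Dt − x² = 0, so t = (√(D² + v²x²) − D)/v².
√(D² + v²x²) = √(0.61² + 1.1² × 430²) = 473.0; v² = 1.21.
t = (473.0 − 0.61)/1.21 = 390 days (vs. the pure-advection estimate x/v = 391 d).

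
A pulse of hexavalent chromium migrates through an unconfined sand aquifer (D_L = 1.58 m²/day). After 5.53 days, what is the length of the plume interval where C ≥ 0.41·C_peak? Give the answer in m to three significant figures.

11.2 m

The plume is Gaussian with σ = √(2Dt) = √(2 × 1.58 × 5.53) = 4.180 m.
C/C_peak = exp(−Δx²/(2σ²)) = 0.41 ⇒ Δx = σ·√(−2 ln 0.41) = 4.180 × 1.335 = 5.580 m.
Width = 2Δx = 11.2 m.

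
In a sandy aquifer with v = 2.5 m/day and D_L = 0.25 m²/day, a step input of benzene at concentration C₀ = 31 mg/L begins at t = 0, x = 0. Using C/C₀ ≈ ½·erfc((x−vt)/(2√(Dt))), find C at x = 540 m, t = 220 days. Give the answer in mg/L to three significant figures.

For a continuous step input, C/C₀ ≈ ½·erfc((x−vt)/(2√(Dt))).
vt = 2.5 × 220 = 550 m and 2√(Dt) = 2√(0.25 × 220) = 14.83 m.
Argument (x−vt)/(2√(Dt)) = (540 − 550)/14.83 = -0.6743; ½·erfc(-0.6743) = 0.8299.
C = 31 × 0.8299 = 25.7 mg/L.

25.7 mg/L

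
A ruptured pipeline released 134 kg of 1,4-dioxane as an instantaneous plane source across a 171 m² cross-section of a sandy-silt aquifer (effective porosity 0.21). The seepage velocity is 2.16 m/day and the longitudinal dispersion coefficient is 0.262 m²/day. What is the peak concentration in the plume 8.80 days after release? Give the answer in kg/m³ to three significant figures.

The peak of an instantaneous 1D plume sits at x = vt; there the Gaussian factor is 1 and C_max = M/(n_e·A·√(4πDt)), where n_e·A is the pore area the mass is dissolved in.
√(4πDt) = √(4π × 0.262 × 8.80) = 5.383 m, so C_max = 134/(0.21 × 171 × 5.383) = 0.693 kg/m³.

0.693 kg/m³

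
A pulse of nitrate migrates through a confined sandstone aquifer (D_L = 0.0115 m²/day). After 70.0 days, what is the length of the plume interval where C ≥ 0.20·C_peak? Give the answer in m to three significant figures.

The plume is Gaussian with σ = √(2Dt) = √(2 × 0.0115 × 70.0) = 1.269 m.
C/C_peak = exp(−Δx²/(2σ²)) = 0.20 ⇒ Δx = σ·√(−2 ln 0.20) = 1.269 × 1.794 = 2.277 m.
Width = 2Δx = 4.55 m.

4.55 m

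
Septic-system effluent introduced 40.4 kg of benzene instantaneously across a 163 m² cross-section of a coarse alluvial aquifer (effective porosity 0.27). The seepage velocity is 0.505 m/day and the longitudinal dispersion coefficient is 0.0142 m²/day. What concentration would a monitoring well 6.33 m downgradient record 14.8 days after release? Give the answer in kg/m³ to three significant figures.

For an instantaneous plane source, C(x,t) = M/(n_e·A·√(4πDt)) · exp(−(x−vt)²/(4Dt)), with n_e·A the pore (flow) area.
Plume center vt = 0.505 × 14.8 = 7.474 m, so the well at 6.33 m is 1.144 m upgradient of the peak.
√(4πDt) = 1.625 m, giving peak height M/(n_e·A·√(4πDt)) = 40.4/(0.27 × 163 × 1.625) = 0.5649 kg/m³.
(x−vt)²/(4Dt) = (-1.144)²/(4 × 0.0142 × 14.8) = 1.557; exp(−1.557) = 0.2108.
C = 0.5649 × 0.2108 = 0.119 kg/m³.

0.119 kg/m³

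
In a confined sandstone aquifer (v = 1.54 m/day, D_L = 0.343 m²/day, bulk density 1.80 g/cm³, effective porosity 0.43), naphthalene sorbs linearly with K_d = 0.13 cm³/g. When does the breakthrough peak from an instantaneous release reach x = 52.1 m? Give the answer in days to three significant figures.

52.0 days

Retardation factor R = 1 + ρ_b·K_d/n = 1 + 1.80 × 0.13/0.43 = 1.544.
Sorption retards both mechanisms: v_R = v/R = 0.9974 m/day, D_R = D/R = 0.2222 m²/day.
Peak time from v_R²t² + 2D_R t − x² = 0: t = (√(D_R² + v_R²x²) − D_R)/v_R².
√(D_R² + v_R²x²) = √(0.2222² + 0.9974² × 52.1²) = 51.97; v_R² = 0.9948.
t = (51.97 − 0.2222)/0.9948 = 52.0 days.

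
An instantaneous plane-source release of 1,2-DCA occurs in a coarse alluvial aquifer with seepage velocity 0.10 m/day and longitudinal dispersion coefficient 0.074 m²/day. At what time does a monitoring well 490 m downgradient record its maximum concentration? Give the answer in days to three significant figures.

For the 1D instantaneous-source solution, setting ∂C/∂t = 0 at fixed x gives v²t² + 2Dt − x² = 0, so t = (√(D² + v²x²) − D)/v².
√(D² + v²x²) = √(0.074² + 0.10² × 490²) = 49.00; v² = 0.01.
t = (49.00 − 0.074)/0.01 = 4890 days (vs. the pure-advection estimate x/v = 4900 d).

4890 days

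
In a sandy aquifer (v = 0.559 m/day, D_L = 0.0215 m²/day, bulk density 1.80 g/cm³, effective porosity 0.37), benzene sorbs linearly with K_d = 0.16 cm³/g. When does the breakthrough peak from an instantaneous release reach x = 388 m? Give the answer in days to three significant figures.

Retardation factor R = 1 + ρ_b·K_d/n = 1 + 1.80 × 0.16/0.37 = 1.778.
Sorption retards both mechanisms: v_R = v/R = 0.3144 m/day, D_R = D/R = 0.01209 m²/day.
Peak time from v_R²t² + 2D_R t − x² = 0: t = (√(D_R² + v_R²x²) − D_R)/v_R².
√(D_R² + v_R²x²) = √(0.01209² + 0.3144² × 388²) = 122.0; v_R² = 0.09885.
t = (122.0 − 0.01209)/0.09885 = 1230 days.

1230 days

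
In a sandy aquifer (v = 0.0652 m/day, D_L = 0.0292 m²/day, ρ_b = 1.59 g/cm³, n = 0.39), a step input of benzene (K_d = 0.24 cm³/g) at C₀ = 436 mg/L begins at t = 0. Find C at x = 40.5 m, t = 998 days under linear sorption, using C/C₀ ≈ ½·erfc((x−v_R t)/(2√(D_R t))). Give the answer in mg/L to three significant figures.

35.1 mg/L

Retardation factor R = 1 + ρ_b·K_d/n = 1 + 1.59 × 0.24/0.39 = 1.978.
Sorption retards both mechanisms: v_R = v/R = 0.03296 m/day, D_R = D/R = 0.01476 m²/day.
v_R·t = 0.03296 × 998 = 32.89408 m; 2√(D_R t) = 7.676 m; argument = (40.5 − 32.89408)/7.676 = 0.9909.
C = C₀ × ½·erfc(0.9909) = 436 × 0.08056 = 35.1 mg/L.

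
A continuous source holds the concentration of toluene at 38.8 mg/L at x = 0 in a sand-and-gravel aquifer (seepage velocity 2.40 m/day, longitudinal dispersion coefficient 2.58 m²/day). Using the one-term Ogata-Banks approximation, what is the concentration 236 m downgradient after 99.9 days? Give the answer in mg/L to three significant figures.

For a continuous step input, C/C₀ ≈ ½·erfc((x−vt)/(2√(Dt))).
vt = 2.40 × 99.9 = 239.76 m and 2√(Dt) = 2√(2.58 × 99.9) = 32.11 m.
Argument (x−vt)/(2√(Dt)) = (236 − 239.76)/32.11 = -0.1171; ½·erfc(-0.1171) = 0.5658.
C = 38.8 × 0.5658 = 22.0 mg/L.

22.0 mg/L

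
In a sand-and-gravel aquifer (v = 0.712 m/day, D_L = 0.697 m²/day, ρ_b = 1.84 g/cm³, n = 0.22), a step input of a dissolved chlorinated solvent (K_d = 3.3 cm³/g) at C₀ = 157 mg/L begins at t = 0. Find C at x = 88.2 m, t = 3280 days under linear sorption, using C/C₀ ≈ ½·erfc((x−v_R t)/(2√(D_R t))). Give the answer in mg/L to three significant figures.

Retardation factor R = 1 + ρ_b·K_d/n = 1 + 1.84 × 3.3/0.22 = 28.60.
Sorption retards both mechanisms: v_R = v/R = 0.02490 m/day, D_R = D/R = 0.02437 m²/day.
v_R·t = 0.02490 × 3280 = 81.672 m; 2√(D_R t) = 17.88 m; argument = (88.2 − 81.672)/17.88 = 0.3651.
C = C₀ × ½·erfc(0.3651) = 157 × 0.3028 = 47.5 mg/L.

47.5 mg/L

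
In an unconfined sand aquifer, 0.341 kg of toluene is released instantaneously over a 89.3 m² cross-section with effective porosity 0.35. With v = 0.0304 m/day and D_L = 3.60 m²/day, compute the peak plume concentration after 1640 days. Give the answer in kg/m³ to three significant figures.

The peak of an instantaneous 1D plume sits at x = vt; there the Gaussian factor is 1 and C_max = M/(n_e·A·√(4πDt)), where n_e·A is the pore area the mass is dissolved in.
√(4πDt) = √(4π × 3.60 × 1640) = 272.4 m, so C_max = 0.341/(0.35 × 89.3 × 272.4) = 4.01e-05 kg/m³.

4.01e-05 kg/m³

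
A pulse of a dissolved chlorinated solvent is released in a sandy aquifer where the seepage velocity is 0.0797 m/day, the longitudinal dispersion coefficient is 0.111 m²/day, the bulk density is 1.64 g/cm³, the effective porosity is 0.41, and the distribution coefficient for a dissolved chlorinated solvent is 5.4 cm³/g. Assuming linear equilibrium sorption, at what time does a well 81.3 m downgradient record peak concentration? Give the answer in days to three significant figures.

Retardation factor R = 1 + ρ_b·K_d/n = 1 + 1.64 × 5.4/0.41 = 22.60.
Sorption retards both mechanisms: v_R = v/R = 0.003527 m/day, D_R = D/R = 0.004912 m²/day.
Peak time from v_R²t² + 2D_R t − x² = 0: t = (√(D_R² + v_R²x²) − D_R)/v_R².
√(D_R² + v_R²x²) = √(0.004912² + 0.003527² × 81.3²) = 0.2868; v_R² = 1.244e-05.
t = (0.2868 − 0.004912)/1.244e-05 = 22700 days.

22700 days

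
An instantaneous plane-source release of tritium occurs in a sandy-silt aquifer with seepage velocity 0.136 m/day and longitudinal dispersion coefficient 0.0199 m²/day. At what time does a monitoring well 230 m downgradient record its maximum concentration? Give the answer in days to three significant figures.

For the 1D instantaneous-source solution, setting ∂C/∂t = 0 at fixed x gives v²t² + 2Dt − x² = 0, so t = (√(D² + v²x²) − D)/v².
√(D² + v²x²) = √(0.0199² + 0.136² × 230²) = 31.28; v² = 0.018496.
t = (31.28 − 0.0199)/0.018496 = 1690 days (vs. the pure-advection estimate x/v = 1690 d).

1690 days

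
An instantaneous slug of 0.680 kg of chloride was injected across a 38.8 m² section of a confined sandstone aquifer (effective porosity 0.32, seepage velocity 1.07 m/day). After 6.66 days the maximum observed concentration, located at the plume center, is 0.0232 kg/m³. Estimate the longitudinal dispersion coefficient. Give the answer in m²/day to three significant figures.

At the plume center C_max = M/(n_e·A·√(4πDt)), so D = M²/(4πt·(n_e·A·C_max)²).
n_e·A·C_max = 0.32 × 38.8 × 0.0232 = 0.2881 kg/m.
D = 0.680²/(4π × 6.66 × 0.2881²) = 0.0666 m²/day.

0.0666 m²/day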